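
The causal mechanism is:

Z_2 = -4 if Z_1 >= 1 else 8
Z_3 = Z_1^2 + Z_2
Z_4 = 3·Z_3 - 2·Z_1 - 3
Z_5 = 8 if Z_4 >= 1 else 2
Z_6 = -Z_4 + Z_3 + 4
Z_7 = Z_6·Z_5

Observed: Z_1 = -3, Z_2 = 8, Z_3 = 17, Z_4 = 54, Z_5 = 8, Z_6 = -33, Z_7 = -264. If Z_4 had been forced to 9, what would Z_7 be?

96

The intervention breaks the incoming arrows to Z_4: Z_4 = 3·Z_3 - 2·Z_1 - 3 no longer applies, and Z_4 = 9.
Z_2 = -4 if Z_1 >= 1 else 8  [with Z_1=-3]  = 8
Z_3 = Z_1^2 + Z_2  [with Z_1=-3, Z_2=8]  = 17
Z_5 = 8 if Z_4 >= 1 else 2  [with Z_4=9]  = 8
Z_6 = -Z_4 + Z_3 + 4  [with Z_4=9, Z_3=17]  = 12
Z_7 = Z_6·Z_5  [with Z_6=12, Z_5=8]  = 96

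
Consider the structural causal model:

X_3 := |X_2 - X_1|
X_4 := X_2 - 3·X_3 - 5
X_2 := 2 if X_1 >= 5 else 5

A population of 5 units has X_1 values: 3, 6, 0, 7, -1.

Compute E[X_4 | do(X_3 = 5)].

do(X_3=5) breaks X_3's dependence on X_1. With X_3=5 fixed, X_4 across the units is -15, -18, -15, -18, -15, mean -16.2.

-16.2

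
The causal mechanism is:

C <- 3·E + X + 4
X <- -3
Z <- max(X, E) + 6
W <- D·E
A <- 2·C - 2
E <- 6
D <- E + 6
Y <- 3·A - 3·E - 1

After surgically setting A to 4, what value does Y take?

Intervening sets A = 4 and removes its equation (A <- 2·C - 2).
Y = 3·A - 3·E - 1  [with A=4, E=6]  = -7

-7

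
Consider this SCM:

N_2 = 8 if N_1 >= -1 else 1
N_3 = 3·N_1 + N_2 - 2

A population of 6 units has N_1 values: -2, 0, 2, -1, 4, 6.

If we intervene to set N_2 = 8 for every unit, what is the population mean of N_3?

Under do(N_2=8), N_2's equation is replaced by N_2=8 for every unit. Per-unit N_3: 0, 6, 12, 3, 18, 24. Mean = 10.5.

10.5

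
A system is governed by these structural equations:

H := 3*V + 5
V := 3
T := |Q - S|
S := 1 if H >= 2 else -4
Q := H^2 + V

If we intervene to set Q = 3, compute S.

1

Under do(Q=3), the mechanism Q := H^2 + V is discarded; Q is fixed at 3.
Since S is not a descendant of the intervened variable, it is unaffected.
H = 3*V + 5  [with V=3]  = 14
S = 1 if H >= 2 else -4  [with H=14]  = 1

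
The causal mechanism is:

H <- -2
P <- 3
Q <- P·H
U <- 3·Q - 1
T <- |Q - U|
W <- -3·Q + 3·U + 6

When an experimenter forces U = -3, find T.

Intervening sets U = -3 and removes its equation (U <- 3·Q - 1).
Q = P·H  [with P=3, H=-2]  = -6
T = |Q - U|  [with Q=-6, U=-3]  = 3

3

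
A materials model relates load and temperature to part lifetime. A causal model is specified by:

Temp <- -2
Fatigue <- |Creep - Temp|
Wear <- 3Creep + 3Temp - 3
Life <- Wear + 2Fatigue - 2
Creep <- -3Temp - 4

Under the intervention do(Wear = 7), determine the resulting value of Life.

13

do(Wear=7) replaces the equation Wear <- 3Creep + 3Temp - 3 with the constant Wear = 7.
Creep = -3Temp - 4  [with Temp=-2]  = 2
Fatigue = |Creep - Temp|  [with Creep=2, Temp=-2]  = 4
Life = Wear + 2Fatigue - 2  [with Wear=7, Fatigue=4]  = 13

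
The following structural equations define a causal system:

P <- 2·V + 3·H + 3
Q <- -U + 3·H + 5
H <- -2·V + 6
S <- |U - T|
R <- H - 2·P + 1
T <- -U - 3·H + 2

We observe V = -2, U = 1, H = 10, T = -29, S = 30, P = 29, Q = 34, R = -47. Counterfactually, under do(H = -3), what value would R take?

The intervention breaks the incoming arrows to H: H <- -2·V + 6 no longer applies, and H = -3.
P = 2·V + 3·H + 3  [with V=-2, H=-3]  = -10
R = H - 2·P + 1  [with H=-3, P=-10]  = 18

18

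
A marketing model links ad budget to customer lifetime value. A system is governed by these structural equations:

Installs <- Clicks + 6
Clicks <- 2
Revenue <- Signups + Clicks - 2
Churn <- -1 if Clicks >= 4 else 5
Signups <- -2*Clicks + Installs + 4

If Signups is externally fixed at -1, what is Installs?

8

Under do(Signups=-1), the mechanism Signups <- -2*Clicks + Installs + 4 is discarded; Signups is fixed at -1.
Since Installs is not a descendant of the intervened variable, it is unaffected.
Installs = Clicks + 6  [with Clicks=2]  = 8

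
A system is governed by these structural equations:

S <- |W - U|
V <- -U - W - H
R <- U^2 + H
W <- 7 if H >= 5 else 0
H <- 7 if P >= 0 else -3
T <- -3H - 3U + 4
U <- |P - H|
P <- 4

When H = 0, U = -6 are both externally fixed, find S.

6

Setting H = 0, U = -6 by intervention discards those variables' equations.
W = 7 if H >= 5 else 0  [with H=0]  = 0
S = |W - U|  [with W=0, U=-6]  = 6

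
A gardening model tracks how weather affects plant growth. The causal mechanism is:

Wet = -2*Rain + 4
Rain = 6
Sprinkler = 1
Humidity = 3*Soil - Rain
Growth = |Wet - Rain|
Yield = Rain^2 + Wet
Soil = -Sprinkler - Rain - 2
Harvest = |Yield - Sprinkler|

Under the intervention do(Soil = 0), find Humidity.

The intervention breaks the incoming arrows to Soil: Soil = -Sprinkler - Rain - 2 no longer applies, and Soil = 0.
Humidity = 3*Soil - Rain  [with Soil=0, Rain=6]  = -6

-6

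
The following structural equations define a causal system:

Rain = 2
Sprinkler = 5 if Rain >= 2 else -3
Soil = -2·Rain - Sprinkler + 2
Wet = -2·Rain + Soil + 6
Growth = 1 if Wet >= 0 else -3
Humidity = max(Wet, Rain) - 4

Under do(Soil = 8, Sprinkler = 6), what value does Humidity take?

Setting Soil = 8, Sprinkler = 6 by intervention discards those variables' equations.
Wet = -2·Rain + Soil + 6  [with Rain=2, Soil=8]  = 10
Humidity = max(Wet, Rain) - 4  [with Wet=10, Rain=2]  = 6

6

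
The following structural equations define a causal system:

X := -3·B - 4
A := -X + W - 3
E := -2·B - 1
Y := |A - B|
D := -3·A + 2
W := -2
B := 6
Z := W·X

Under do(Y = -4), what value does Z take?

The intervention breaks the incoming arrows to Y: Y := |A - B| no longer applies, and Y = -4.
Z is not downstream of the intervention, so its value is determined by the original equations.
X = -3·B - 4  [with B=6]  = -22
Z = W·X  [with W=-2, X=-22]  = 44

44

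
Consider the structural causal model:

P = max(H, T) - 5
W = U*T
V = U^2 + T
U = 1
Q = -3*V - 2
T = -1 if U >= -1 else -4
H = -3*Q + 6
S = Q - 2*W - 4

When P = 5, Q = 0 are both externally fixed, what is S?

-2

The joint intervention fixes P = 5, Q = 0, removing each variable's own equation.
T = -1 if U >= -1 else -4  [with U=1]  = -1
W = U*T  [with U=1, T=-1]  = -1
S = Q - 2*W - 4  [with Q=0, W=-1]  = -2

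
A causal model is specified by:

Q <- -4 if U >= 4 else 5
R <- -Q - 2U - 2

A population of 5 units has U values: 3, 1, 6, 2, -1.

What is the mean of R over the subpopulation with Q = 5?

-9.5

Observing Q=5 restricts to units where Q's equation naturally yields 5: U ∈ {3, 1, 2, -1}. In that subpopulation R = -13, -9, -11, -5, mean -9.5.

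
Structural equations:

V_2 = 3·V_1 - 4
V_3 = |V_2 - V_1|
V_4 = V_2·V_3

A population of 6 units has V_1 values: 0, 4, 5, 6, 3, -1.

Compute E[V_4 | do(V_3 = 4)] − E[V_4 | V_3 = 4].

Every unit gets V_3=4 under the intervention. V_4 values become -16, 32, 44, 56, 20, -28; E[V_4|do(V_3=4)] = 18.
Conditioning on V_3=4 selects the 2 unit(s) with V_1 ∈ {0, 4}. Their V_4 values: -16, 32. Mean = 8.
Difference = 18 − 8 = 10.

10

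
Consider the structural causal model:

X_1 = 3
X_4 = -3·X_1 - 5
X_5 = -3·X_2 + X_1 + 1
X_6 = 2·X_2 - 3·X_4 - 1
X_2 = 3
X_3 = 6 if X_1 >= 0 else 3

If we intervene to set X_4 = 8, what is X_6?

-19

Under do(X_4=8), the mechanism X_4 = -3·X_1 - 5 is discarded; X_4 is fixed at 8.
X_6 = 2·X_2 - 3·X_4 - 1  [with X_2=3, X_4=8]  = -19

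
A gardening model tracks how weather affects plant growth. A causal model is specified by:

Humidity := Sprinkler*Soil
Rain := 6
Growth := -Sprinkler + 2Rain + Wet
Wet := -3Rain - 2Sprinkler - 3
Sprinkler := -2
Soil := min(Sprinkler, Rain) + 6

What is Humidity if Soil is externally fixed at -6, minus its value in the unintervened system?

The intervention breaks the incoming arrows to Soil: Soil := min(Sprinkler, Rain) + 6 no longer applies, and Soil = -6.
Humidity = Sprinkler*Soil  [with Sprinkler=-2, Soil=-6]  = 12
Without intervention: Soil = min(Sprinkler, Rain) + 6  [with Sprinkler=-2, Rain=6]  = 4; Humidity = Sprinkler*Soil  [with Sprinkler=-2, Soil=4]  = -8.
Change = 12 − (-8) = 20.

20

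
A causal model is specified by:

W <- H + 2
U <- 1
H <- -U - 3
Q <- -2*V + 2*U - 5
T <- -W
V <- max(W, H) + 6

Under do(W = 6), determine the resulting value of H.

Under do(W=6), the mechanism W <- H + 2 is discarded; W is fixed at 6.
Since H is not a descendant of the intervened variable, it is unaffected.
H = -U - 3  [with U=1]  = -4

-4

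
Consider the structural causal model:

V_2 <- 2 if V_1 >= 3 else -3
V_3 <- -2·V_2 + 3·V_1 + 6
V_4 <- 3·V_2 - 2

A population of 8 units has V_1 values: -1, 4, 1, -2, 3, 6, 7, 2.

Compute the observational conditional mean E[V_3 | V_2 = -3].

12

E[V_3|V_2=-3] averages over only the 4 units with V_2=-3 (V_1 = -1, 1, -2, 2): V_3 = 9, 15, 6, 18, mean 12.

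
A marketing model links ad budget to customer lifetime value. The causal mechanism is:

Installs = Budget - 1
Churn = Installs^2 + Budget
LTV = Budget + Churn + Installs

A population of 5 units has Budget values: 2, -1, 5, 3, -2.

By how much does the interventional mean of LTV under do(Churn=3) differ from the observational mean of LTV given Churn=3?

The intervention sets Churn=3 in all 5 units regardless of Budget. Recomputing LTV per unit gives 6, 0, 12, 8, -2; average 4.8.
Conditioning on Churn=3 selects the 2 unit(s) with Budget ∈ {2, -1}. Their LTV values: 6, 0. Mean = 3.
Difference = 4.8 − 3 = 1.8.

1.8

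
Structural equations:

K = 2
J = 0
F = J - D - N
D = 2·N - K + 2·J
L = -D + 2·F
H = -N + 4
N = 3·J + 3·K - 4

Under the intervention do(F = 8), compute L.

14

The intervention breaks the incoming arrows to F: F = J - D - N no longer applies, and F = 8.
N = 3·J + 3·K - 4  [with J=0, K=2]  = 2
D = 2·N - K + 2·J  [with N=2, K=2, J=0]  = 2
L = -D + 2·F  [with D=2, F=8]  = 14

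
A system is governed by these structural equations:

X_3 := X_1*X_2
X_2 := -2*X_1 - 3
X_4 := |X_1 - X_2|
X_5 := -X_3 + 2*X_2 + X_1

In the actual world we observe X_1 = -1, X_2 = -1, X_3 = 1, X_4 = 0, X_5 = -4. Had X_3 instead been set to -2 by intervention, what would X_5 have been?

-1

do(X_3=-2) replaces the equation X_3 := X_1*X_2 with the constant X_3 = -2.
X_2 = -2*X_1 - 3  [with X_1=-1]  = -1
X_5 = -X_3 + 2*X_2 + X_1  [with X_3=-2, X_2=-1, X_1=-1]  = -1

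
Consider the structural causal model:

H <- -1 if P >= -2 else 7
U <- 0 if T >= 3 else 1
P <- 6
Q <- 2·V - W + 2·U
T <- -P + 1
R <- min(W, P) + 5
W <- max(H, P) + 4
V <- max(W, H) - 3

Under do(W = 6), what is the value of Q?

2

The intervention breaks the incoming arrows to W: W <- max(H, P) + 4 no longer applies, and W = 6.
H = -1 if P >= -2 else 7  [with P=6]  = -1
V = max(W, H) - 3  [with W=6, H=-1]  = 3
T = -P + 1  [with P=6]  = -5
U = 0 if T >= 3 else 1  [with T=-5]  = 1
Q = 2·V - W + 2·U  [with V=3, W=6, U=1]  = 2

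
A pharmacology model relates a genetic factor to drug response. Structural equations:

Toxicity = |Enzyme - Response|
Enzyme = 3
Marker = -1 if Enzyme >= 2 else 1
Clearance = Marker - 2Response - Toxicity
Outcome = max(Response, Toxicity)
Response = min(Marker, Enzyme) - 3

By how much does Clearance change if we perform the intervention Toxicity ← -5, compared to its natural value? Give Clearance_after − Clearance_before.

Intervening sets Toxicity = -5 and removes its equation (Toxicity = |Enzyme - Response|).
Marker = -1 if Enzyme >= 2 else 1  [with Enzyme=3]  = -1
Response = min(Marker, Enzyme) - 3  [with Marker=-1, Enzyme=3]  = -4
Clearance = Marker - 2Response - Toxicity  [with Marker=-1, Response=-4, Toxicity=-5]  = 12
Without intervention: Marker = -1 if Enzyme >= 2 else 1  [with Enzyme=3]  = -1; Response = min(Marker, Enzyme) - 3  [with Marker=-1, Enzyme=3]  = -4; Toxicity = |Enzyme - Response|  [with Enzyme=3, Response=-4]  = 7; Clearance = Marker - 2Response - Toxicity  [with Marker=-1, Response=-4, Toxicity=7]  = 0.
Change = 12 − 0 = 12.

12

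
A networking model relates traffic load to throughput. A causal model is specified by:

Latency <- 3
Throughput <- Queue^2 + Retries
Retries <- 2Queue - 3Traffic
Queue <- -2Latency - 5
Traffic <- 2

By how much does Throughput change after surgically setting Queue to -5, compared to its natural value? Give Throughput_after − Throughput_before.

-84

do(Queue=-5) replaces the equation Queue <- -2Latency - 5 with the constant Queue = -5.
Retries = 2Queue - 3Traffic  [with Queue=-5, Traffic=2]  = -16
Throughput = Queue^2 + Retries  [with Queue=-5, Retries=-16]  = 9
Without intervention: Queue = -2Latency - 5  [with Latency=3]  = -11; Retries = 2Queue - 3Traffic  [with Queue=-11, Traffic=2]  = -28; Throughput = Queue^2 + Retries  [with Queue=-11, Retries=-28]  = 93.
Change = 9 − 93 = -84.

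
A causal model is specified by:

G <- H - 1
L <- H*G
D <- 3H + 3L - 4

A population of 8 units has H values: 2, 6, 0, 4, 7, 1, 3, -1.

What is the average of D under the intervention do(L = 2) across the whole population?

10.25

Under do(L=2), L's equation is replaced by L=2 for every unit. Per-unit D: 8, 20, 2, 14, 23, 5, 11, -1. Mean = 10.25.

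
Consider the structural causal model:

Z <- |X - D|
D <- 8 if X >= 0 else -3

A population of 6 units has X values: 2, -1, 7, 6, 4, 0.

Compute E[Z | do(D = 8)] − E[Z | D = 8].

Under do(D=8), D's equation is replaced by D=8 for every unit. Per-unit Z: 6, 9, 1, 2, 4, 8. Mean = 5.
Conditioning on D=8 selects the 5 unit(s) with X ∈ {2, 7, 6, 4, 0}. Their Z values: 6, 1, 2, 4, 8. Mean = 4.2.
Difference = 5 − 4.2 = 0.8.

0.8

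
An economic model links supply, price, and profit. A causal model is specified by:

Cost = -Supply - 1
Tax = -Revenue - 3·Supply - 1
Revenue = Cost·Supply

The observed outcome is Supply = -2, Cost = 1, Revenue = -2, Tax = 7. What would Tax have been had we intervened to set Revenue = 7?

The intervention breaks the incoming arrows to Revenue: Revenue = Cost·Supply no longer applies, and Revenue = 7.
Tax = -Revenue - 3·Supply - 1  [with Revenue=7, Supply=-2]  = -2

-2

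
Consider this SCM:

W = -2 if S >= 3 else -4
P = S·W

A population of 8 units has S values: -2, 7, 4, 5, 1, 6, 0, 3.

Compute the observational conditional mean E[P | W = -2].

Conditioning on W=-2 selects the 5 unit(s) with S ∈ {7, 4, 5, 6, 3}. Their P values: -14, -8, -10, -12, -6. Mean = -10.

-10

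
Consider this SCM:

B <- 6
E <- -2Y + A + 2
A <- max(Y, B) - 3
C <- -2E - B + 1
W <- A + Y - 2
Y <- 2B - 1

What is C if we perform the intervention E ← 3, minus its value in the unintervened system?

Intervening sets E = 3 and removes its equation (E <- -2Y + A + 2).
C = -2E - B + 1  [with E=3, B=6]  = -11
Without intervention: Y = 2B - 1  [with B=6]  = 11; A = max(Y, B) - 3  [with Y=11, B=6]  = 8; E = -2Y + A + 2  [with Y=11, A=8]  = -12; C = -2E - B + 1  [with E=-12, B=6]  = 19.
Change = -11 − 19 = -30.

-30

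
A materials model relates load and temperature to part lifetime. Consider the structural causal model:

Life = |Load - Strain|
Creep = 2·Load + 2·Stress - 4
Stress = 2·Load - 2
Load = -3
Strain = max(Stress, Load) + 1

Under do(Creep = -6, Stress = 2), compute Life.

6

The joint intervention fixes Creep = -6, Stress = 2, removing each variable's own equation.
Strain = max(Stress, Load) + 1  [with Stress=2, Load=-3]  = 3
Life = |Load - Strain|  [with Load=-3, Strain=3]  = 6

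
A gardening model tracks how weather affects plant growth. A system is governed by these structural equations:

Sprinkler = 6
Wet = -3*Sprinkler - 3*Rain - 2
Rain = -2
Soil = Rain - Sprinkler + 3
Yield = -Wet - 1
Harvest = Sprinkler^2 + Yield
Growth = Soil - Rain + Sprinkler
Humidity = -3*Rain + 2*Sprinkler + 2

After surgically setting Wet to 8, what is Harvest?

do(Wet=8) replaces the equation Wet = -3*Sprinkler - 3*Rain - 2 with the constant Wet = 8.
Yield = -Wet - 1  [with Wet=8]  = -9
Harvest = Sprinkler^2 + Yield  [with Sprinkler=6, Yield=-9]  = 27

27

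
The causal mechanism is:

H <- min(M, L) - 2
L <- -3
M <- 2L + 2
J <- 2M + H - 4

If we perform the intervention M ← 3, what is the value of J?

Under do(M=3), the mechanism M <- 2L + 2 is discarded; M is fixed at 3.
H = min(M, L) - 2  [with M=3, L=-3]  = -5
J = 2M + H - 4  [with M=3, H=-5]  = -3

-3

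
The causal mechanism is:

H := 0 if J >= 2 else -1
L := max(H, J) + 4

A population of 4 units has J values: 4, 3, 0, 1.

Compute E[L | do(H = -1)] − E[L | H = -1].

Under do(H=-1), H's equation is replaced by H=-1 for every unit. Per-unit L: 8, 7, 4, 5. Mean = 6.
Conditioning on H=-1 selects the 2 unit(s) with J ∈ {0, 1}. Their L values: 4, 5. Mean = 4.5.
Difference = 6 − 4.5 = 1.5.

1.5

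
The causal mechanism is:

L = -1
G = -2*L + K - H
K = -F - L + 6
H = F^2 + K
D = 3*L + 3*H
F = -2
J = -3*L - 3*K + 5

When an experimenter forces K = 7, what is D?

30

The intervention breaks the incoming arrows to K: K = -F - L + 6 no longer applies, and K = 7.
H = F^2 + K  [with F=-2, K=7]  = 11
D = 3*L + 3*H  [with L=-1, H=11]  = 30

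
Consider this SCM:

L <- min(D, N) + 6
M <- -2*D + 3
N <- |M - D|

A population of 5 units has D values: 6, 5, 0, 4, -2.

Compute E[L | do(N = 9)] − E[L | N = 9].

The intervention sets N=9 in all 5 units regardless of D. Recomputing L per unit gives 12, 11, 6, 10, 4; average 8.6.
Observing N=9 restricts to units where N's equation naturally yields 9: D ∈ {4, -2}. In that subpopulation L = 10, 4, mean 7.
Difference = 8.6 − 7 = 1.6.

1.6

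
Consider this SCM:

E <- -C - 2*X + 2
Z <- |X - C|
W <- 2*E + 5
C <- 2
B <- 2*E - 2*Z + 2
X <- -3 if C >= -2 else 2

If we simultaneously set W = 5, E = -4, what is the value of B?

The joint intervention fixes W = 5, E = -4, removing each variable's own equation.
X = -3 if C >= -2 else 2  [with C=2]  = -3
Z = |X - C|  [with X=-3, C=2]  = 5
B = 2*E - 2*Z + 2  [with E=-4, Z=5]  = -16

-16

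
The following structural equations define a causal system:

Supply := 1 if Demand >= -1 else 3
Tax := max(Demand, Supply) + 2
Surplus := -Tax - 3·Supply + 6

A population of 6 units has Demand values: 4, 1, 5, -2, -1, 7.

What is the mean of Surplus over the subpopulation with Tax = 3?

0

Conditioning on Tax=3 selects the 2 unit(s) with Demand ∈ {1, -1}. Their Surplus values: 0, 0. Mean = 0.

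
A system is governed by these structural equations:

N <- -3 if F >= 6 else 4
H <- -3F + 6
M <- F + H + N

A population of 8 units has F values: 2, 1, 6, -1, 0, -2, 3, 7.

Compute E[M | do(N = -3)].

Every unit gets N=-3 under the intervention. M values become -1, 1, -9, 5, 3, 7, -3, -11; E[M|do(N=-3)] = -1.

-1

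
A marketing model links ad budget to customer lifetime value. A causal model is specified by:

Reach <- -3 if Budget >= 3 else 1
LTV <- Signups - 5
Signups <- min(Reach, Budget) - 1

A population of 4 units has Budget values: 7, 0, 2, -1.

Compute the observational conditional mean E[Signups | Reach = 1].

-1

Conditioning on Reach=1 selects the 3 unit(s) with Budget ∈ {0, 2, -1}. Their Signups values: -1, 0, -2. Mean = -1.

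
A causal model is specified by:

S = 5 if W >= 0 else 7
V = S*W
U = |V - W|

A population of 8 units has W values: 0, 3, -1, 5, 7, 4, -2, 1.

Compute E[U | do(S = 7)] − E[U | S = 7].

Every unit gets S=7 under the intervention. U values become 0, 18, 6, 30, 42, 24, 12, 6; E[U|do(S=7)] = 17.25.
Conditioning on S=7 selects the 2 unit(s) with W ∈ {-1, -2}. Their U values: 6, 12. Mean = 9.
Difference = 17.25 − 9 = 8.25.

8.25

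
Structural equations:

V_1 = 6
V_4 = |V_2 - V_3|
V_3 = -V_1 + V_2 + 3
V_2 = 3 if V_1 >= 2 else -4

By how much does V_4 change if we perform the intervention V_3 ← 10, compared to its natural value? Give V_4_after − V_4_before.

4

The intervention breaks the incoming arrows to V_3: V_3 = -V_1 + V_2 + 3 no longer applies, and V_3 = 10.
V_2 = 3 if V_1 >= 2 else -4  [with V_1=6]  = 3
V_4 = |V_2 - V_3|  [with V_2=3, V_3=10]  = 7
Without intervention: V_2 = 3 if V_1 >= 2 else -4  [with V_1=6]  = 3; V_3 = -V_1 + V_2 + 3  [with V_1=6, V_2=3]  = 0; V_4 = |V_2 - V_3|  [with V_2=3, V_3=0]  = 3.
Change = 7 − 3 = 4.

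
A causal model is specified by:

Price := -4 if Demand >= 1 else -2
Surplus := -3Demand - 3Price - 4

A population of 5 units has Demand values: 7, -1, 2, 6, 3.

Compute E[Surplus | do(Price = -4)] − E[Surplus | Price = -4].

3.3

Under do(Price=-4), Price's equation is replaced by Price=-4 for every unit. Per-unit Surplus: -13, 11, 2, -10, -1. Mean = -2.2.
Observing Price=-4 restricts to units where Price's equation naturally yields -4: Demand ∈ {7, 2, 6, 3}. In that subpopulation Surplus = -13, 2, -10, -1, mean -5.5.
Difference = -2.2 − (-5.5) = 3.3.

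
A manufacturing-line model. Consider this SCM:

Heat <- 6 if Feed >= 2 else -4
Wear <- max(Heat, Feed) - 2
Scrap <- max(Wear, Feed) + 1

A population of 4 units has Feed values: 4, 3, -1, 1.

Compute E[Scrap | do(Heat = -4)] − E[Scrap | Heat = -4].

1.75

do(Heat=-4) breaks Heat's dependence on Feed. With Heat=-4 fixed, Scrap across the units is 5, 4, 0, 2, mean 2.75.
Observing Heat=-4 restricts to units where Heat's equation naturally yields -4: Feed ∈ {-1, 1}. In that subpopulation Scrap = 0, 2, mean 1.
Difference = 2.75 − 1 = 1.75.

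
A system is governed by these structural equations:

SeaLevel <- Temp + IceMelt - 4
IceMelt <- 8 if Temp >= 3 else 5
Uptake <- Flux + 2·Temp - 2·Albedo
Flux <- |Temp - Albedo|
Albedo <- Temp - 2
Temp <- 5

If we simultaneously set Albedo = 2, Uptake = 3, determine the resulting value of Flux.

The joint intervention fixes Albedo = 2, Uptake = 3, removing each variable's own equation.
Flux = |Temp - Albedo|  [with Temp=5, Albedo=2]  = 3

3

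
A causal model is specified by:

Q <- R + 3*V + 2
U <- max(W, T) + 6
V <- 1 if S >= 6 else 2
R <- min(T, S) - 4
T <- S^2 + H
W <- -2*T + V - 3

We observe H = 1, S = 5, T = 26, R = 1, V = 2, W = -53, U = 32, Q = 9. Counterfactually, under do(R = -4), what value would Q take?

4

do(R=-4) replaces the equation R <- min(T, S) - 4 with the constant R = -4.
V = 1 if S >= 6 else 2  [with S=5]  = 2
Q = R + 3*V + 2  [with R=-4, V=2]  = 4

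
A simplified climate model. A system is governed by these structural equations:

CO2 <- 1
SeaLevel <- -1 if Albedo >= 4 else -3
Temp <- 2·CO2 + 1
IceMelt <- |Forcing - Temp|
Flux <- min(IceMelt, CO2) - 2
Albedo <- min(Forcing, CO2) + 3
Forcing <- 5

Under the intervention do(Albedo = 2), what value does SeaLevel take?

-3

The intervention breaks the incoming arrows to Albedo: Albedo <- min(Forcing, CO2) + 3 no longer applies, and Albedo = 2.
SeaLevel = -1 if Albedo >= 4 else -3  [with Albedo=2]  = -3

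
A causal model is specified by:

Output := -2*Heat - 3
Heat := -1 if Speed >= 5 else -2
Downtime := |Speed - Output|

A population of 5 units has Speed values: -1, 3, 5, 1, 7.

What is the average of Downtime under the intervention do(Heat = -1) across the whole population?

4

Under do(Heat=-1), Heat's equation is replaced by Heat=-1 for every unit. Per-unit Downtime: 0, 4, 6, 2, 8. Mean = 4.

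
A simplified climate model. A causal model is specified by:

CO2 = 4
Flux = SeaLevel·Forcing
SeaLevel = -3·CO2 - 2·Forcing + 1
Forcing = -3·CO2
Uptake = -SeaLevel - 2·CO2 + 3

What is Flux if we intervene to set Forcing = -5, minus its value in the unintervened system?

Under do(Forcing=-5), the mechanism Forcing = -3·CO2 is discarded; Forcing is fixed at -5.
SeaLevel = -3·CO2 - 2·Forcing + 1  [with CO2=4, Forcing=-5]  = -1
Flux = SeaLevel·Forcing  [with SeaLevel=-1, Forcing=-5]  = 5
Without intervention: Forcing = -3·CO2  [with CO2=4]  = -12; SeaLevel = -3·CO2 - 2·Forcing + 1  [with CO2=4, Forcing=-12]  = 13; Flux = SeaLevel·Forcing  [with SeaLevel=13, Forcing=-12]  = -156.
Change = 5 − (-156) = 161.

161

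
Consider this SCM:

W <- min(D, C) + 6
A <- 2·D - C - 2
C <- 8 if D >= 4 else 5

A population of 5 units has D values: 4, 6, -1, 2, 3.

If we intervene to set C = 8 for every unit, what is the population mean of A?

-4.4

The intervention sets C=8 in all 5 units regardless of D. Recomputing A per unit gives -2, 2, -12, -6, -4; average -4.4.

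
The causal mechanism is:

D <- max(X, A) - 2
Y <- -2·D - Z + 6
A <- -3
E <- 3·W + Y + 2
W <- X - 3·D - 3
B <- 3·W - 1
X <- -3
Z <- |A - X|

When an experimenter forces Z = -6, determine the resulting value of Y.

Intervening sets Z = -6 and removes its equation (Z <- |A - X|).
D = max(X, A) - 2  [with X=-3, A=-3]  = -5
Y = -2·D - Z + 6  [with D=-5, Z=-6]  = 22

22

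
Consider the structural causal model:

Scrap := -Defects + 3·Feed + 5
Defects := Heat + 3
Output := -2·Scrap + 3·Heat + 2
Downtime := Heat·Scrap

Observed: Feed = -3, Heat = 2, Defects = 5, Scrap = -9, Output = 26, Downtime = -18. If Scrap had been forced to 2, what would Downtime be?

Under do(Scrap=2), the mechanism Scrap := -Defects + 3·Feed + 5 is discarded; Scrap is fixed at 2.
Downtime = Heat·Scrap  [with Heat=2, Scrap=2]  = 4

4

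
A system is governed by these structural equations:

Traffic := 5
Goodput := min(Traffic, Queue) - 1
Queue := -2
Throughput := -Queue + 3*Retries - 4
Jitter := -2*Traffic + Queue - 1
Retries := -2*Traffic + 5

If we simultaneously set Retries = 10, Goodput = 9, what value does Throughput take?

The joint intervention fixes Retries = 10, Goodput = 9, removing each variable's own equation.
Throughput = -Queue + 3*Retries - 4  [with Queue=-2, Retries=10]  = 28

28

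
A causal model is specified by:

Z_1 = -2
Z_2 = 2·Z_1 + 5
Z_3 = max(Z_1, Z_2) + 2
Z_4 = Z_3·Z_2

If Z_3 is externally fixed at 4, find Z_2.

Under do(Z_3=4), the mechanism Z_3 = max(Z_1, Z_2) + 2 is discarded; Z_3 is fixed at 4.
Since Z_2 is not a descendant of the intervened variable, it is unaffected.
Z_2 = 2·Z_1 + 5  [with Z_1=-2]  = 1

1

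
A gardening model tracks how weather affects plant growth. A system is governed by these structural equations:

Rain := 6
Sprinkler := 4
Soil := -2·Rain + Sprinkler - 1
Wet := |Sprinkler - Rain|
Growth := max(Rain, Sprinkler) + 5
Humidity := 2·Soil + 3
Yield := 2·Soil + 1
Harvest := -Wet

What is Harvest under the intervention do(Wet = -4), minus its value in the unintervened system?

6

do(Wet=-4) replaces the equation Wet := |Sprinkler - Rain| with the constant Wet = -4.
Harvest = -Wet  [with Wet=-4]  = 4
Without intervention: Wet = |Sprinkler - Rain|  [with Sprinkler=4, Rain=6]  = 2; Harvest = -Wet  [with Wet=2]  = -2.
Change = 4 − (-2) = 6.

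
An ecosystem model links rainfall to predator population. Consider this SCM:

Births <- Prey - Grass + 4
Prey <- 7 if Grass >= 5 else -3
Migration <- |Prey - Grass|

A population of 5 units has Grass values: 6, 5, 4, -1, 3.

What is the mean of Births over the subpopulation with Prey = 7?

Observing Prey=7 restricts to units where Prey's equation naturally yields 7: Grass ∈ {6, 5}. In that subpopulation Births = 5, 6, mean 5.5.

5.5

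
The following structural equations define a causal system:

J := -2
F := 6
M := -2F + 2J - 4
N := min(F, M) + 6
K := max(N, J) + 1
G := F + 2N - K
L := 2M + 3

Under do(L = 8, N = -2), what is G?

3

Setting L = 8, N = -2 by intervention discards those variables' equations.
K = max(N, J) + 1  [with N=-2, J=-2]  = -1
G = F + 2N - K  [with F=6, N=-2, K=-1]  = 3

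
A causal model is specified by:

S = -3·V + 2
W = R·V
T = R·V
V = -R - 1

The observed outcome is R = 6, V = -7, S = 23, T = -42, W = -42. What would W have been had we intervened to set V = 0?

do(V=0) replaces the equation V = -R - 1 with the constant V = 0.
W = R·V  [with R=6, V=0]  = 0

0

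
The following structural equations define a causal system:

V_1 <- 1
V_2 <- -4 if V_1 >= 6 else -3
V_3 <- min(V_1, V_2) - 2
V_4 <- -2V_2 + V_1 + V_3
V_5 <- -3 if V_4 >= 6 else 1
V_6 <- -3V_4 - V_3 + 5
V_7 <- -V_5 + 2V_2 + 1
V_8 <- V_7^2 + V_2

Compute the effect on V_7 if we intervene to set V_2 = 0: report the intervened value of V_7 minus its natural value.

6

Under do(V_2=0), the mechanism V_2 <- -4 if V_1 >= 6 else -3 is discarded; V_2 is fixed at 0.
V_3 = min(V_1, V_2) - 2  [with V_1=1, V_2=0]  = -2
V_4 = -2V_2 + V_1 + V_3  [with V_2=0, V_1=1, V_3=-2]  = -1
V_5 = -3 if V_4 >= 6 else 1  [with V_4=-1]  = 1
V_7 = -V_5 + 2V_2 + 1  [with V_5=1, V_2=0]  = 0
Without intervention: V_2 = -4 if V_1 >= 6 else -3  [with V_1=1]  = -3; V_3 = min(V_1, V_2) - 2  [with V_1=1, V_2=-3]  = -5; V_4 = -2V_2 + V_1 + V_3  [with V_2=-3, V_1=1, V_3=-5]  = 2; V_5 = -3 if V_4 >= 6 else 1  [with V_4=2]  = 1; V_7 = -V_5 + 2V_2 + 1  [with V_5=1, V_2=-3]  = -6.
Change = 0 − (-6) = 6.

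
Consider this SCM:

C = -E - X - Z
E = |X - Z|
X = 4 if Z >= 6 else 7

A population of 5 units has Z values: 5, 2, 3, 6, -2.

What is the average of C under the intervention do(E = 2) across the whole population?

-11.2

do(E=2) breaks E's dependence on Z. With E=2 fixed, C across the units is -14, -11, -12, -12, -7, mean -11.2.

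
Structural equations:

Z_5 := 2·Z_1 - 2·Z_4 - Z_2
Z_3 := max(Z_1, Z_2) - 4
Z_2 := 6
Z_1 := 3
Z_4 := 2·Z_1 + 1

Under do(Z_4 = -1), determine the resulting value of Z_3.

Under do(Z_4=-1), the mechanism Z_4 := 2·Z_1 + 1 is discarded; Z_4 is fixed at -1.
Since Z_3 is not a descendant of the intervened variable, it is unaffected.
Z_3 = max(Z_1, Z_2) - 4  [with Z_1=3, Z_2=6]  = 2

2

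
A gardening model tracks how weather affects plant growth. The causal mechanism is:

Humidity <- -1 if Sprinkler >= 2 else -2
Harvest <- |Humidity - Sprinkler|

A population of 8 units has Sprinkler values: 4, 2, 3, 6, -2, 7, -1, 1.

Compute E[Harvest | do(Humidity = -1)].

3.75

do(Humidity=-1) breaks Humidity's dependence on Sprinkler. With Humidity=-1 fixed, Harvest across the units is 5, 3, 4, 7, 1, 8, 0, 2, mean 3.75.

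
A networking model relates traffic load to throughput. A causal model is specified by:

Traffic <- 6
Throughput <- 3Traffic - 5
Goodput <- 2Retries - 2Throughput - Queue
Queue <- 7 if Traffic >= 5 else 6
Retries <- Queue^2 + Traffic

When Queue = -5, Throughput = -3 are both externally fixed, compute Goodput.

73

Setting Queue = -5, Throughput = -3 by intervention discards those variables' equations.
Retries = Queue^2 + Traffic  [with Queue=-5, Traffic=6]  = 31
Goodput = 2Retries - 2Throughput - Queue  [with Retries=31, Throughput=-3, Queue=-5]  = 73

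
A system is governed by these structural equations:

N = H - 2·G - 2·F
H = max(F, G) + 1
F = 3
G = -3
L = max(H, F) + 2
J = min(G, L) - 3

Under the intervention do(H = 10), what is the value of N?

10

The intervention breaks the incoming arrows to H: H = max(F, G) + 1 no longer applies, and H = 10.
N = H - 2·G - 2·F  [with H=10, G=-3, F=3]  = 10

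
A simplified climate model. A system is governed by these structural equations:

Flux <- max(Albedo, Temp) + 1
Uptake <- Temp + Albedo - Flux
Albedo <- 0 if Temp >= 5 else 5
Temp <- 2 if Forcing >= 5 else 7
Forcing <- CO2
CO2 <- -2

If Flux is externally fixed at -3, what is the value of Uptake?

The intervention breaks the incoming arrows to Flux: Flux <- max(Albedo, Temp) + 1 no longer applies, and Flux = -3.
Forcing = CO2  [with CO2=-2]  = -2
Temp = 2 if Forcing >= 5 else 7  [with Forcing=-2]  = 7
Albedo = 0 if Temp >= 5 else 5  [with Temp=7]  = 0
Uptake = Temp + Albedo - Flux  [with Temp=7, Albedo=0, Flux=-3]  = 10

10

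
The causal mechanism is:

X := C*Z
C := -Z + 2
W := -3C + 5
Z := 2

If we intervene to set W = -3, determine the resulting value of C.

0

The intervention breaks the incoming arrows to W: W := -3C + 5 no longer applies, and W = -3.
Since C is not a descendant of the intervened variable, it is unaffected.
C = -Z + 2  [with Z=2]  = 0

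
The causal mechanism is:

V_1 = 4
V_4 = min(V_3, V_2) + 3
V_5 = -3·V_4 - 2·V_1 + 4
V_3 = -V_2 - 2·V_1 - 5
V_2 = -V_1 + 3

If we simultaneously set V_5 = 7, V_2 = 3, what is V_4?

Setting V_5 = 7, V_2 = 3 by intervention discards those variables' equations.
V_3 = -V_2 - 2·V_1 - 5  [with V_2=3, V_1=4]  = -16
V_4 = min(V_3, V_2) + 3  [with V_3=-16, V_2=3]  = -13

-13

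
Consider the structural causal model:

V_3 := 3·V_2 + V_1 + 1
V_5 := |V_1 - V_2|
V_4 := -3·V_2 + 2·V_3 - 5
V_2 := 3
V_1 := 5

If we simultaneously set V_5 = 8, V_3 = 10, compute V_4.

Under do(V_5 = 8, V_3 = 10), each intervened variable's structural equation is replaced by its fixed value.
V_4 = -3·V_2 + 2·V_3 - 5  [with V_2=3, V_3=10]  = 6

6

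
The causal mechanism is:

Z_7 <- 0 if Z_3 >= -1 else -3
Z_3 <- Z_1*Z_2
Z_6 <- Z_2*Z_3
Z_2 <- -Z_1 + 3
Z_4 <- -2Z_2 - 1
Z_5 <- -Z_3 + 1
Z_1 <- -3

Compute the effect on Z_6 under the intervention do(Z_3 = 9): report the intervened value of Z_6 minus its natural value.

162

The intervention breaks the incoming arrows to Z_3: Z_3 <- Z_1*Z_2 no longer applies, and Z_3 = 9.
Z_2 = -Z_1 + 3  [with Z_1=-3]  = 6
Z_6 = Z_2*Z_3  [with Z_2=6, Z_3=9]  = 54
Without intervention: Z_2 = -Z_1 + 3  [with Z_1=-3]  = 6; Z_3 = Z_1*Z_2  [with Z_1=-3, Z_2=6]  = -18; Z_6 = Z_2*Z_3  [with Z_2=6, Z_3=-18]  = -108.
Change = 54 − (-108) = 162.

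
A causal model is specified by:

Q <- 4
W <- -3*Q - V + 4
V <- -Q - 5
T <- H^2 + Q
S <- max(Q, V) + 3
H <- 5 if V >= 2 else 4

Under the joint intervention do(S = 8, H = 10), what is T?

Setting S = 8, H = 10 by intervention discards those variables' equations.
T = H^2 + Q  [with H=10, Q=4]  = 104

104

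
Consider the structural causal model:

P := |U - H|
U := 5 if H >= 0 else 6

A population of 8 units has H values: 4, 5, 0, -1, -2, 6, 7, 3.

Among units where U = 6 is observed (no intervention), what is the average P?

Conditioning on U=6 selects the 2 unit(s) with H ∈ {-1, -2}. Their P values: 7, 8. Mean = 7.5.

7.5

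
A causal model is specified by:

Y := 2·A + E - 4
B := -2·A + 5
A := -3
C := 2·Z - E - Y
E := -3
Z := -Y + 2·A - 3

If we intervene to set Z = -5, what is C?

Under do(Z=-5), the mechanism Z := -Y + 2·A - 3 is discarded; Z is fixed at -5.
Y = 2·A + E - 4  [with A=-3, E=-3]  = -13
C = 2·Z - E - Y  [with Z=-5, E=-3, Y=-13]  = 6

6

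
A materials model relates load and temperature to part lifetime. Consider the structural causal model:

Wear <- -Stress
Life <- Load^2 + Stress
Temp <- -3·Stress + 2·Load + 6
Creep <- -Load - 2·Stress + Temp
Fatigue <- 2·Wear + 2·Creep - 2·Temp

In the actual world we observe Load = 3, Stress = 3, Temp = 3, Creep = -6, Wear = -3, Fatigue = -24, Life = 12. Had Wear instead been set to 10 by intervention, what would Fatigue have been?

The intervention breaks the incoming arrows to Wear: Wear <- -Stress no longer applies, and Wear = 10.
Temp = -3·Stress + 2·Load + 6  [with Stress=3, Load=3]  = 3
Creep = -Load - 2·Stress + Temp  [with Load=3, Stress=3, Temp=3]  = -6
Fatigue = 2·Wear + 2·Creep - 2·Temp  [with Wear=10, Creep=-6, Temp=3]  = 2

2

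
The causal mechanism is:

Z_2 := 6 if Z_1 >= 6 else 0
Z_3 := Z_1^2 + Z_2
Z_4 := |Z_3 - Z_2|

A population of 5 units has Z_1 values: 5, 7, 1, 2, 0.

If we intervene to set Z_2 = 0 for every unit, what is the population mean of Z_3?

Every unit gets Z_2=0 under the intervention. Z_3 values become 25, 49, 1, 4, 0; E[Z_3|do(Z_2=0)] = 15.8.

15.8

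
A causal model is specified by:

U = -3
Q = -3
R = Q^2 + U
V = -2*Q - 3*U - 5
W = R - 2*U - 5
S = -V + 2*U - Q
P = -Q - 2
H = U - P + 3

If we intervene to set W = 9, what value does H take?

-1

do(W=9) replaces the equation W = R - 2*U - 5 with the constant W = 9.
H is not downstream of the intervention, so its value is determined by the original equations.
P = -Q - 2  [with Q=-3]  = 1
H = U - P + 3  [with U=-3, P=1]  = -1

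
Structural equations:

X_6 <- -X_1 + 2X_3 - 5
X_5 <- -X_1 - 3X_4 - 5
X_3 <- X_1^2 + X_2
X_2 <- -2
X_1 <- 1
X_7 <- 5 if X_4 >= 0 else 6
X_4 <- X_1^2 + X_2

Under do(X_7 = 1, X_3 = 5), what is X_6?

Setting X_7 = 1, X_3 = 5 by intervention discards those variables' equations.
X_6 = -X_1 + 2X_3 - 5  [with X_1=1, X_3=5]  = 4

4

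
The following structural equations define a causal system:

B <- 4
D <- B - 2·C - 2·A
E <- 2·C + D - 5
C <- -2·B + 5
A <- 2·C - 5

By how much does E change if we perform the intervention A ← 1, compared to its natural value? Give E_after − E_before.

do(A=1) replaces the equation A <- 2·C - 5 with the constant A = 1.
C = -2·B + 5  [with B=4]  = -3
D = B - 2·C - 2·A  [with B=4, C=-3, A=1]  = 8
E = 2·C + D - 5  [with C=-3, D=8]  = -3
Without intervention: C = -2·B + 5  [with B=4]  = -3; A = 2·C - 5  [with C=-3]  = -11; D = B - 2·C - 2·A  [with B=4, C=-3, A=-11]  = 32; E = 2·C + D - 5  [with C=-3, D=32]  = 21.
Change = -3 − 21 = -24.

-24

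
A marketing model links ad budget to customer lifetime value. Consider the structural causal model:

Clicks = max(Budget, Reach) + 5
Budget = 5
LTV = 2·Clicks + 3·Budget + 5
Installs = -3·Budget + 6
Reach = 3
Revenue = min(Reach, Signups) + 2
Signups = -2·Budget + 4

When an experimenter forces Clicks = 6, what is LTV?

32

The intervention breaks the incoming arrows to Clicks: Clicks = max(Budget, Reach) + 5 no longer applies, and Clicks = 6.
LTV = 2·Clicks + 3·Budget + 5  [with Clicks=6, Budget=5]  = 32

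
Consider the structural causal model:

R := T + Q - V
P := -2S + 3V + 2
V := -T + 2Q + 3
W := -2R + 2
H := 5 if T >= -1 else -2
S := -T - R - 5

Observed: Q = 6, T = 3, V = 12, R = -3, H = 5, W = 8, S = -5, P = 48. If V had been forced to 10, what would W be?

4

The intervention breaks the incoming arrows to V: V := -T + 2Q + 3 no longer applies, and V = 10.
R = T + Q - V  [with T=3, Q=6, V=10]  = -1
W = -2R + 2  [with R=-1]  = 4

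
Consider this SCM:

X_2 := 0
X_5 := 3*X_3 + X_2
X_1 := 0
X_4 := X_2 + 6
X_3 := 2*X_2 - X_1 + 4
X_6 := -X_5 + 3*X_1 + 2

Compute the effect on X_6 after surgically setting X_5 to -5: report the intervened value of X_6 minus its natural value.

The intervention breaks the incoming arrows to X_5: X_5 := 3*X_3 + X_2 no longer applies, and X_5 = -5.
X_6 = -X_5 + 3*X_1 + 2  [with X_5=-5, X_1=0]  = 7
Without intervention: X_3 = 2*X_2 - X_1 + 4  [with X_2=0, X_1=0]  = 4; X_5 = 3*X_3 + X_2  [with X_3=4, X_2=0]  = 12; X_6 = -X_5 + 3*X_1 + 2  [with X_5=12, X_1=0]  = -10.
Change = 7 − (-10) = 17.

17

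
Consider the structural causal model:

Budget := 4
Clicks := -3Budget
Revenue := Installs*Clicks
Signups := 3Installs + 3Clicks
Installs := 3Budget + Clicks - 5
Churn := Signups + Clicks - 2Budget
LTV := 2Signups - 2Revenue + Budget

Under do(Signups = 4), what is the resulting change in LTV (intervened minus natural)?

110

The intervention breaks the incoming arrows to Signups: Signups := 3Installs + 3Clicks no longer applies, and Signups = 4.
Clicks = -3Budget  [with Budget=4]  = -12
Installs = 3Budget + Clicks - 5  [with Budget=4, Clicks=-12]  = -5
Revenue = Installs*Clicks  [with Installs=-5, Clicks=-12]  = 60
LTV = 2Signups - 2Revenue + Budget  [with Signups=4, Revenue=60, Budget=4]  = -108
Without intervention: Clicks = -3Budget  [with Budget=4]  = -12; Installs = 3Budget + Clicks - 5  [with Budget=4, Clicks=-12]  = -5; Signups = 3Installs + 3Clicks  [with Installs=-5, Clicks=-12]  = -51; Revenue = Installs*Clicks  [with Installs=-5, Clicks=-12]  = 60; LTV = 2Signups - 2Revenue + Budget  [with Signups=-51, Revenue=60, Budget=4]  = -218.
Change = -108 − (-218) = 110.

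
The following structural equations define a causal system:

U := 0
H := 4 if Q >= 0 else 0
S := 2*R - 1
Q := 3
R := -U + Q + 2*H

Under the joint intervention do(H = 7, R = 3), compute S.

5

Setting H = 7, R = 3 by intervention discards those variables' equations.
S = 2*R - 1  [with R=3]  = 5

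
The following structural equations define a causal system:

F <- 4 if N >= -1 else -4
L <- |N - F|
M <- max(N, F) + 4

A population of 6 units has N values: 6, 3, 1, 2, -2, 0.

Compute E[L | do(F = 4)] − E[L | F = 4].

0.6

Under do(F=4), F's equation is replaced by F=4 for every unit. Per-unit L: 2, 1, 3, 2, 6, 4. Mean = 3.
Observing F=4 restricts to units where F's equation naturally yields 4: N ∈ {6, 3, 1, 2, 0}. In that subpopulation L = 2, 1, 3, 2, 4, mean 2.4.
Difference = 3 − 2.4 = 0.6.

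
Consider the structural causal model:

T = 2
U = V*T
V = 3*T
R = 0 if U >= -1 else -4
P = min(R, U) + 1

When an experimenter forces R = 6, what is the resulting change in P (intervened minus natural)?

6

Intervening sets R = 6 and removes its equation (R = 0 if U >= -1 else -4).
V = 3*T  [with T=2]  = 6
U = V*T  [with V=6, T=2]  = 12
P = min(R, U) + 1  [with R=6, U=12]  = 7
Without intervention: V = 3*T  [with T=2]  = 6; U = V*T  [with V=6, T=2]  = 12; R = 0 if U >= -1 else -4  [with U=12]  = 0; P = min(R, U) + 1  [with R=0, U=12]  = 1.
Change = 7 − 1 = 6.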